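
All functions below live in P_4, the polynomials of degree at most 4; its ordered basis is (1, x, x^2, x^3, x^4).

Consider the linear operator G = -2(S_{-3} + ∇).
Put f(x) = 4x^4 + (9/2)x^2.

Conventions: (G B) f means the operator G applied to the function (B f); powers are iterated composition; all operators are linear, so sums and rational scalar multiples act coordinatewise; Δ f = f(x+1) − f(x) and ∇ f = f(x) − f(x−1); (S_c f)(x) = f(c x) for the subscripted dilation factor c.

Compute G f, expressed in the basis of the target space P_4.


S_{-3} f = 324x^4 + (81/2)x^2
∇ f = 16x^3 - 24x^2 + 25x - 17/2
(S_{-3} + ∇) f = 324x^4 + 16x^3 + (33/2)x^2 + 25x - 17/2
(-2(S_{-3} + ∇)) f = -648x^4 - 32x^3 - 33x^2 - 50x + 17

the result is g(x) = -648x^4 - 32x^3 - 33x^2 - 50x + 17


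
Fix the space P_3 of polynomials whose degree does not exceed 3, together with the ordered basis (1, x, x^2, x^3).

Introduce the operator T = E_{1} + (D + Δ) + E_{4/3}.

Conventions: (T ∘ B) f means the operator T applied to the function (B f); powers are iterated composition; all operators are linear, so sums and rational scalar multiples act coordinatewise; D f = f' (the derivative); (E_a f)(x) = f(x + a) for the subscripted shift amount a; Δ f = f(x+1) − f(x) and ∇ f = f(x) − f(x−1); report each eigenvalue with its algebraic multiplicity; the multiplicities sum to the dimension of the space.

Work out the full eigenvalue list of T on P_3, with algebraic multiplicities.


λ = 2 (multiplicity 4)

image of 1: 2
image of x: 2x + 13/3
image of x^2: 2x^2 + (26/3)x + 34/9
image of x^3: 2x^3 + 13x^2 + (34/3)x + 118/27
the matrix is upper triangular; its diagonal is (2, 2, 2, 2)
for a triangular matrix the eigenvalues are the diagonal entries, with algebraic multiplicity their repetition count


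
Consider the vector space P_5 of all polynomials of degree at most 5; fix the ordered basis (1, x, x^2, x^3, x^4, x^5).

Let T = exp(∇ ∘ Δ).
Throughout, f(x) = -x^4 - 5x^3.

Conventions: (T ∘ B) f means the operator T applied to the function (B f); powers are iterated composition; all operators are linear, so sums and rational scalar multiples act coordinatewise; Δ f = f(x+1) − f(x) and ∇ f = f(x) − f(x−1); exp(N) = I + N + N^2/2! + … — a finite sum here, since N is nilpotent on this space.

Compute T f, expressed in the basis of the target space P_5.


order-1 term: -12x^2 - 30x - 2
order-2 term: -12
the series for exp(∇ ∘ Δ) f terminates at order 2
exp(∇ ∘ Δ) f = -x^4 - 5x^3 - 12x^2 - 30x - 14

g(x) = -x^4 - 5x^3 - 12x^2 - 30x - 14


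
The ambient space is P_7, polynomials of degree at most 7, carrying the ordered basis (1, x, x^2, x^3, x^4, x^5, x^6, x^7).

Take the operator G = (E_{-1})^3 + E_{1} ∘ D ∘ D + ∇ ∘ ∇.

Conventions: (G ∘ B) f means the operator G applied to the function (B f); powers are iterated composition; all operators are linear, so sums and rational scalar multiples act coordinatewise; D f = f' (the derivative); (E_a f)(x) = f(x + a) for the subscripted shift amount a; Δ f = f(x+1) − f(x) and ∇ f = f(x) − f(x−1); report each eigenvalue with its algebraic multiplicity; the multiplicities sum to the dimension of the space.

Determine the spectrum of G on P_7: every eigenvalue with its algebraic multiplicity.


image of 1: 1
image of x: x - 3
image of x^2: x^2 - 6x + 13
image of x^3: x^3 - 9x^2 + 39x - 27
image of x^4: x^4 - 12x^3 + 78x^2 - 108x + 107
image of x^5: x^5 - 15x^4 + 130x^3 - 270x^2 + 535x - 253
image of x^6: x^6 - 18x^5 + 195x^4 - 540x^3 + 1605x^2 - 1518x + 821
image of x^7: x^7 - 21x^6 + 273x^5 - 945x^4 + 3745x^3 - 5313x^2 + 5747x - 2271
the matrix is upper triangular; its diagonal is (1, 1, 1, 1, 1, 1, 1, 1)
for a triangular matrix the eigenvalues are the diagonal entries, with algebraic multiplicity their repetition count

λ = 1 (multiplicity 8)


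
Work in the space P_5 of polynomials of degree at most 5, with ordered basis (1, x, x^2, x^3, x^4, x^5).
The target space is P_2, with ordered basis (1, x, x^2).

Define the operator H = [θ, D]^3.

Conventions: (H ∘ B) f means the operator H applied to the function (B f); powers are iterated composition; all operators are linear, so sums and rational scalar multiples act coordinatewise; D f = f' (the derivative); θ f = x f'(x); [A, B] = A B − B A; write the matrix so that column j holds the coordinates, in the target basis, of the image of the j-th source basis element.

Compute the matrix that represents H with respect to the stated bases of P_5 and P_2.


image of 1: 0
image of x: 0
image of x^2: 0
image of x^3: -6
image of x^4: -24x
image of x^5: -60x^2
each image's coordinates form column j of the matrix

the matrix is [[0, 0, 0, -6, 0, 0]; [0, 0, 0, 0, -24, 0]; [0, 0, 0, 0, 0, -60]] (rows listed top to bottom)


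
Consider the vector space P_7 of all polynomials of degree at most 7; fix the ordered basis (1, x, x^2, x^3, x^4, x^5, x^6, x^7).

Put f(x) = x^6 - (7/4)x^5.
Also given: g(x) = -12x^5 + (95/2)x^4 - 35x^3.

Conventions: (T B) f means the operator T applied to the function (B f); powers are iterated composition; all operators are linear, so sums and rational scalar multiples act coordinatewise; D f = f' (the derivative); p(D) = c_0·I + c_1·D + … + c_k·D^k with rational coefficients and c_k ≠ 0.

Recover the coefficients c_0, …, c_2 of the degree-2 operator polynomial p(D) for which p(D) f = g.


D^0 f = x^6 - (7/4)x^5
D^1 f = 6x^5 - (35/4)x^4
D^2 f = 30x^4 - 35x^3
matching coefficients of g against c_0 f + c_1 Df + … from the top degree down determines the c_i
solution: c_0 = 0, c_1 = -2, c_2 = 1

p(D) = -2·D + D^2, i.e. c_0 = 0, c_1 = -2, c_2 = 1


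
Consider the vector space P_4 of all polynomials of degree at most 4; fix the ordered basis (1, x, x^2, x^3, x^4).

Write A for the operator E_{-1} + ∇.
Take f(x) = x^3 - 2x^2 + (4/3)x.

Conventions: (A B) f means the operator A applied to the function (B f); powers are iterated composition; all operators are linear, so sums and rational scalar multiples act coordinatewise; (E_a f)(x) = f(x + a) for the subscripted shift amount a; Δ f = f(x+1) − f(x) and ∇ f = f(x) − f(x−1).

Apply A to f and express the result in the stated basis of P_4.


E_{-1} f = x^3 - 5x^2 + (25/3)x - 13/3
∇ f = 3x^2 - 7x + 13/3
(E_{-1} + ∇) f = x^3 - 2x^2 + (4/3)x

the image equals g(x) = x^3 - 2x^2 + (4/3)x


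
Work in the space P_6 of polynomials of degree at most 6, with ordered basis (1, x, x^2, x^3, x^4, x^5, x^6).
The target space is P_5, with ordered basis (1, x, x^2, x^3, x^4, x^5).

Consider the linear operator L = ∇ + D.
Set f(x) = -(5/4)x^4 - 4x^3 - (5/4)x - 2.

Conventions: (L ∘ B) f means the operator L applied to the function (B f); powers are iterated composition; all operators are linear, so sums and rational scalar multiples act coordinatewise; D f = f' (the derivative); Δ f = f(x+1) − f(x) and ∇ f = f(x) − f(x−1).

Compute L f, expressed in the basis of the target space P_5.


∇ f = -5x^3 - (9/2)x^2 + 7x - 4
D f = -5x^3 - 12x^2 - 5/4
(∇ + D) f = -10x^3 - (33/2)x^2 + 7x - 21/4

g(x) = -10x^3 - (33/2)x^2 + 7x - 21/4


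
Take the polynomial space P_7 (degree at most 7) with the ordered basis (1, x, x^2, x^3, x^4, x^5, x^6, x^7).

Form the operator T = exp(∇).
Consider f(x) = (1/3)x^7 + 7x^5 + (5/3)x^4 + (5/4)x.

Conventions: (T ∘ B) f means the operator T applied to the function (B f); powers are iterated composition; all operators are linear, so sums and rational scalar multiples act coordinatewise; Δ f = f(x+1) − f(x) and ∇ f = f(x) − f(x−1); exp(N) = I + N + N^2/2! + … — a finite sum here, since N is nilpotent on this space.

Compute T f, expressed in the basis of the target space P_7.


order-1 term: (7/3)x^6 - 7x^5 + (140/3)x^4 - 75x^3 + 67x^2 - (92/3)x + 83/12
order-2 term: 7x^5 - 35x^4 + (455/3)x^3 - 305x^2 + (892/3)x - 343/3
order-3 term: (35/3)x^4 - 70x^3 + 245x^2 - (1240/3)x + 796/3
order-4 term: (35/3)x^3 - 70x^2 + (560/3)x - 185
order-5 term: 7x^2 - 35x + 161/3
order-6 term: (7/3)x - 7
order-7 term: 1/3
the series for exp(∇) f terminates at order 7
exp(∇) f = (1/3)x^7 + (7/3)x^6 + 7x^5 + 25x^4 + (55/3)x^3 - 56x^2 + (103/12)x + 239/12

the result is g(x) = (1/3)x^7 + (7/3)x^6 + 7x^5 + 25x^4 + (55/3)x^3 - 56x^2 + (103/12)x + 239/12


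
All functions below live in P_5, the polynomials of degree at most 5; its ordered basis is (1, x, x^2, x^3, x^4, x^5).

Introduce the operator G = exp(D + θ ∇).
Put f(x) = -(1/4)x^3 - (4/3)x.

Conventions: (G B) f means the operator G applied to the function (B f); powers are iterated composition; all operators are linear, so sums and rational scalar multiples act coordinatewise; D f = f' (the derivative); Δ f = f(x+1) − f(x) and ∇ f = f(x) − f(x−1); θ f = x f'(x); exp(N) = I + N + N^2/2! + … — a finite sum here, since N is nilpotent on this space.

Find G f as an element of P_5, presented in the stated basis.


the image equals g(x) = -(1/4)x^3 - (9/4)x^2 - (61/12)x - 59/24

order-1 term: -(9/4)x^2 + (3/4)x - 4/3
order-2 term: -(9/2)x + 3/8
order-3 term: -3/2
the series for exp(D + θ ∇) f terminates at order 3
exp(D + θ ∇) f = -(1/4)x^3 - (9/4)x^2 - (61/12)x - 59/24


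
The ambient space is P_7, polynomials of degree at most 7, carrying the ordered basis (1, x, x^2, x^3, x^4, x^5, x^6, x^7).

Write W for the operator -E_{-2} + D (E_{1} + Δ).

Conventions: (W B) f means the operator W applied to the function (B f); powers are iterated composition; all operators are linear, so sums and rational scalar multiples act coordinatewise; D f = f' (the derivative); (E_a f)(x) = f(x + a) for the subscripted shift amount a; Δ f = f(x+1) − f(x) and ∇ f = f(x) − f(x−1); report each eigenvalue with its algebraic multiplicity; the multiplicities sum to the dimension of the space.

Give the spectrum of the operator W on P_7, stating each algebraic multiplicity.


λ = -1 (multiplicity 8)

image of 1: -1
image of x: -x + 3
image of x^2: -x^2 + 6x
image of x^3: -x^3 + 9x^2 + 14
image of x^4: -x^4 + 12x^3 + 56x - 8
image of x^5: -x^5 + 15x^4 + 140x^2 - 40x + 42
image of x^6: -x^6 + 18x^5 + 280x^3 - 120x^2 + 252x - 52
image of x^7: -x^7 + 21x^6 + 490x^4 - 280x^3 + 882x^2 - 364x + 142
the matrix is upper triangular; its diagonal is (-1, -1, -1, -1, -1, -1, -1, -1)
for a triangular matrix the eigenvalues are the diagonal entries, with algebraic multiplicity their repetition count


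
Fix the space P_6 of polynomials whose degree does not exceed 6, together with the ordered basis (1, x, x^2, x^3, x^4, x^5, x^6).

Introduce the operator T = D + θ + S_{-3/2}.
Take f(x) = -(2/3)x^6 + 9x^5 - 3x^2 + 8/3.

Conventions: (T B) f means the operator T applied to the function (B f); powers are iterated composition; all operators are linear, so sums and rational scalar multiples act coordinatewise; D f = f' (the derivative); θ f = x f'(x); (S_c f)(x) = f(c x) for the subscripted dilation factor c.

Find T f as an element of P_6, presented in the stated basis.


D f = -4x^5 + 45x^4 - 6x
θ f = -4x^6 + 45x^5 - 6x^2
S_{-3/2} f = -(243/32)x^6 - (2187/32)x^5 - (27/4)x^2 + 8/3
(D + θ + S_{-3/2}) f = -(371/32)x^6 - (875/32)x^5 + 45x^4 - (51/4)x^2 - 6x + 8/3

the result is g(x) = -(371/32)x^6 - (875/32)x^5 + 45x^4 - (51/4)x^2 - 6x + 8/3


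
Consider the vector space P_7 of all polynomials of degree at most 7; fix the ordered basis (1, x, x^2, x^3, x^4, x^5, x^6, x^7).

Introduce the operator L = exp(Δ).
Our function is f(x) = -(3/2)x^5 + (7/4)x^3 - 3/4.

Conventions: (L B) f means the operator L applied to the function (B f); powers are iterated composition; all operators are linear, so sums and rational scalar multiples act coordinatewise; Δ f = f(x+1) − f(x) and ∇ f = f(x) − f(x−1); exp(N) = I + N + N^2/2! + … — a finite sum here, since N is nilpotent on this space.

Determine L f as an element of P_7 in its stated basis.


order-1 term: -(15/2)x^4 - 15x^3 - (39/4)x^2 - (9/4)x + 1/4
order-2 term: -15x^3 - 45x^2 - (189/4)x - 69/4
order-3 term: -15x^2 - 45x - 143/4
order-4 term: -(15/2)x - 15
order-5 term: -3/2
the series for exp(Δ) f terminates at order 5
exp(Δ) f = -(3/2)x^5 - (15/2)x^4 - (113/4)x^3 - (279/4)x^2 - 102x - 70

the result is g(x) = -(3/2)x^5 - (15/2)x^4 - (113/4)x^3 - (279/4)x^2 - 102x - 70


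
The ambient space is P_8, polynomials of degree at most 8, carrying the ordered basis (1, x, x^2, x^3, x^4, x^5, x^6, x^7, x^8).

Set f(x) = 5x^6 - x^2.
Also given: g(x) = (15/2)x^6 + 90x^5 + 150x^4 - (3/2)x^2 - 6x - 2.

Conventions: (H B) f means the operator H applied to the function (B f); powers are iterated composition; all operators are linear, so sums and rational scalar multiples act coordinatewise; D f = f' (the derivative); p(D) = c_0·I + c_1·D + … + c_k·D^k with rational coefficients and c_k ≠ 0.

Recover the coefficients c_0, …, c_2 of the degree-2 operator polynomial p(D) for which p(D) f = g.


p(D) = (3/2)·I + 3·D + D^2, i.e. c_0 = 3/2, c_1 = 3, c_2 = 1

D^0 f = 5x^6 - x^2
D^1 f = 30x^5 - 2x
D^2 f = 150x^4 - 2
matching coefficients of g against c_0 f + c_1 Df + … from the top degree down determines the c_i
solution: c_0 = 3/2, c_1 = 3, c_2 = 1


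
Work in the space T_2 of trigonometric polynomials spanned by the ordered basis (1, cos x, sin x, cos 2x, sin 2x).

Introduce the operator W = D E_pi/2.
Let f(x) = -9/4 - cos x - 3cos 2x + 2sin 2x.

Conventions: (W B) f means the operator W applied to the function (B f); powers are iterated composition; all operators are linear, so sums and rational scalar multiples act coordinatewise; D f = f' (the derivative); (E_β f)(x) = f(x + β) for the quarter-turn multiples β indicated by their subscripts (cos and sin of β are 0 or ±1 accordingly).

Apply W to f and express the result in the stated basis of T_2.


the result is g(x) = cos x - 4cos 2x - 6sin 2x

E_pi/2 f = -9/4 + sin x + 3cos 2x - 2sin 2x
D E_pi/2 f = cos x - 4cos 2x - 6sin 2x


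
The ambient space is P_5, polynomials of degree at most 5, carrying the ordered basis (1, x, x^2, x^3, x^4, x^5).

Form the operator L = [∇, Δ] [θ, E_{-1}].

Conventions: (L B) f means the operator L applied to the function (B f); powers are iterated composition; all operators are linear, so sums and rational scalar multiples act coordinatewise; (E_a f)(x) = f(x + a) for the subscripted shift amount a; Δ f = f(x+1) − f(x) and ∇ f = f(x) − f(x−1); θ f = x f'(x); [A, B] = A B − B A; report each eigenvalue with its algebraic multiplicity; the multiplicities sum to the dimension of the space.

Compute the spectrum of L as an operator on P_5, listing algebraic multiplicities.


λ = 0 (multiplicity 6)

image of 1: 0
image of x: 0
image of x^2: 0
image of x^3: 0
image of x^4: 0
image of x^5: 0
the matrix is upper triangular; its diagonal is (0, 0, 0, 0, 0, 0)
for a triangular matrix the eigenvalues are the diagonal entries, with algebraic multiplicity their repetition count


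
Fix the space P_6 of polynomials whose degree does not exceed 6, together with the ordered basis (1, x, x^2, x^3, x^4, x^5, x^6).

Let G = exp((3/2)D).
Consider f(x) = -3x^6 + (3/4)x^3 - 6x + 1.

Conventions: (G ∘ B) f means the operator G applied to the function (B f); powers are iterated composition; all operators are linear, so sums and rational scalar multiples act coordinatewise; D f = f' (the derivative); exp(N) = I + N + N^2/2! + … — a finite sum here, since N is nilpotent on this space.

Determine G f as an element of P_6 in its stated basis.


g(x) = -3x^6 - 27x^5 - (405/4)x^4 - (807/4)x^3 - (3591/16)x^2 - (1101/8)x - 2537/64

order-1 term: -27x^5 + (27/8)x^2 - 9
order-2 term: -(405/4)x^4 + (81/16)x
order-3 term: -(405/2)x^3 + 81/32
order-4 term: -(3645/16)x^2
order-5 term: -(2187/16)x
order-6 term: -2187/64
the series for exp((3/2)D) f terminates at order 6
exp((3/2)D) f = -3x^6 - 27x^5 - (405/4)x^4 - (807/4)x^3 - (3591/16)x^2 - (1101/8)x - 2537/64


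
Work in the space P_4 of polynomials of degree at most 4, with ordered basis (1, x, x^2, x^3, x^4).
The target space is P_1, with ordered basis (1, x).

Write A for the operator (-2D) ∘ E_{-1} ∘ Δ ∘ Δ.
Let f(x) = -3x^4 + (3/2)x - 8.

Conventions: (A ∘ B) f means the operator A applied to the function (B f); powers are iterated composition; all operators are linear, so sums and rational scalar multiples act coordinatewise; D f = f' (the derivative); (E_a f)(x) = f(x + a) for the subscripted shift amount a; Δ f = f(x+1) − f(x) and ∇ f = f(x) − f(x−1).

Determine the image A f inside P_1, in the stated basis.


Δ f = -12x^3 - 18x^2 - 12x - 3/2
Δ Δ f = -36x^2 - 72x - 42
E_{-1} (Δ ∘ Δ) f = -36x^2 - 6
D E_{-1} (Δ ∘ Δ) f = -72x
(-2D) E_{-1} (Δ ∘ Δ) f = 144x

the image equals g(x) = 144x


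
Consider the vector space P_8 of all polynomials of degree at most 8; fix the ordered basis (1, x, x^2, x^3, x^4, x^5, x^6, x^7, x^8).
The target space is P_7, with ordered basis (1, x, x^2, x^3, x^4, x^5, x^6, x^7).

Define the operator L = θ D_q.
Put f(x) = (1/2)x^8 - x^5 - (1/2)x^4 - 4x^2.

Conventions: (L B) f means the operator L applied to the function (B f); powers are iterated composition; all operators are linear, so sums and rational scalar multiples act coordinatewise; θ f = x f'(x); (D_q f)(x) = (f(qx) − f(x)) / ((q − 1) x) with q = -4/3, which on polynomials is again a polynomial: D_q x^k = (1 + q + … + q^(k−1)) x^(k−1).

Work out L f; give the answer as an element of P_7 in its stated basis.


D_q f = -(8425/4374)x^7 - (181/81)x^4 + (25/54)x^3 + (4/3)x
θ D_q f = -(58975/4374)x^7 - (724/81)x^4 + (25/18)x^3 + (4/3)x

the result is g(x) = -(58975/4374)x^7 - (724/81)x^4 + (25/18)x^3 + (4/3)x


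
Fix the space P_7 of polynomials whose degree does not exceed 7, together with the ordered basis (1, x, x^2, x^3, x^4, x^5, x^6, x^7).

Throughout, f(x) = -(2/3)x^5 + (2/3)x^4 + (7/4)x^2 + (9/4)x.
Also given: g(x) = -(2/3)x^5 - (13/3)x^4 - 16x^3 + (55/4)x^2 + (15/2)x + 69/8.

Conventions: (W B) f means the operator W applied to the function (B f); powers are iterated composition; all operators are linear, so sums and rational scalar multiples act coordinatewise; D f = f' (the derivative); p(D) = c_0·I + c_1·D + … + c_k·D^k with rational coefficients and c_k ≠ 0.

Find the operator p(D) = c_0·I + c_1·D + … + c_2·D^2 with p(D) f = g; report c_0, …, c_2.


c_0 = 1, c_1 = 3/2, c_2 = 3/2

D^0 f = -(2/3)x^5 + (2/3)x^4 + (7/4)x^2 + (9/4)x
D^1 f = -(10/3)x^4 + (8/3)x^3 + (7/2)x + 9/4
D^2 f = -(40/3)x^3 + 8x^2 + 7/2
matching coefficients of g against c_0 f + c_1 Df + … from the top degree down determines the c_i
solution: c_0 = 1, c_1 = 3/2, c_2 = 3/2


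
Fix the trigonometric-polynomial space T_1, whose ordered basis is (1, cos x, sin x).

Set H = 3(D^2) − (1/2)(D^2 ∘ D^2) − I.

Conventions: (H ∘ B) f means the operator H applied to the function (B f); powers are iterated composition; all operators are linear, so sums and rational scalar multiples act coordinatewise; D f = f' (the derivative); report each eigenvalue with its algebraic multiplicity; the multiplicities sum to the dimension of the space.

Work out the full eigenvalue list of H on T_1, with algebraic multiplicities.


λ = -9/2 (multiplicity 2), λ = -1 (multiplicity 1)

image of 1: -1
image of cos x: -(9/2)cos x
image of sin x: -(9/2)sin x
the matrix is diagonal; its diagonal is (-1, -9/2, -9/2)
for a triangular matrix the eigenvalues are the diagonal entries, with algebraic multiplicity their repetition count


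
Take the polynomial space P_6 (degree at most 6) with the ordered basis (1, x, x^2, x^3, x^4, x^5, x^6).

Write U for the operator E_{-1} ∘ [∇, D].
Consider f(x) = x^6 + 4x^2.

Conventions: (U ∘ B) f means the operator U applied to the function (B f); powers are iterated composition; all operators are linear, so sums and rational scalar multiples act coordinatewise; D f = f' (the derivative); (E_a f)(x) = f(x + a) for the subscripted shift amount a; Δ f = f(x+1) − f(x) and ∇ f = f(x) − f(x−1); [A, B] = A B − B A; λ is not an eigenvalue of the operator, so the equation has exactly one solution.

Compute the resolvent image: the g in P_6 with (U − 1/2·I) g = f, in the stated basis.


write g with unknown coordinates in the stated basis and equate coefficients in (U − 1/2·I) g = f
solving from the highest basis element down gives g = -2x^6 - 8x^2
check: U g = 0
so U g − 1/2·g = x^6 + 4x^2 = f ✓

the image equals g(x) = -2x^6 - 8x^2


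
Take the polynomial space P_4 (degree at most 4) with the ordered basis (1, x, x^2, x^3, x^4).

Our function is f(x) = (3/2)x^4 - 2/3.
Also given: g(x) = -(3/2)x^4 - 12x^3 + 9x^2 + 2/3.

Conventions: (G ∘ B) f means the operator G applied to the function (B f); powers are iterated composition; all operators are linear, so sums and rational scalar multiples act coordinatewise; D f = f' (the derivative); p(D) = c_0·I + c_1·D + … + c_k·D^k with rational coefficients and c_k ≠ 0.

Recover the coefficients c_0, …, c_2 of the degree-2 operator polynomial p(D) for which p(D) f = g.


D^0 f = (3/2)x^4 - 2/3
D^1 f = 6x^3
D^2 f = 18x^2
matching coefficients of g against c_0 f + c_1 Df + … from the top degree down determines the c_i
solution: c_0 = -1, c_1 = -2, c_2 = 1/2

c_0 = -1, c_1 = -2, c_2 = 1/2


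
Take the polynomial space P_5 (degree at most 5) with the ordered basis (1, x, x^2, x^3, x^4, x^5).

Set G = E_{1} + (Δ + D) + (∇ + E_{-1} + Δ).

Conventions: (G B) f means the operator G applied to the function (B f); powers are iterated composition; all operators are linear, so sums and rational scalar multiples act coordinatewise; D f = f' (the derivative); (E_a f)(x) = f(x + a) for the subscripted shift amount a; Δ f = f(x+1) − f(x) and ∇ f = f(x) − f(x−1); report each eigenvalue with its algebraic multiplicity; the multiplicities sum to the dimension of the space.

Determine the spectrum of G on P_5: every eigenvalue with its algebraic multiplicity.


λ = 2 (multiplicity 6)

image of 1: 2
image of x: 2x + 4
image of x^2: 2x^2 + 8x + 3
image of x^3: 2x^3 + 12x^2 + 9x + 3
image of x^4: 2x^4 + 16x^3 + 18x^2 + 12x + 3
image of x^5: 2x^5 + 20x^4 + 30x^3 + 30x^2 + 15x + 3
the matrix is upper triangular; its diagonal is (2, 2, 2, 2, 2, 2)
for a triangular matrix the eigenvalues are the diagonal entries, with algebraic multiplicity their repetition count


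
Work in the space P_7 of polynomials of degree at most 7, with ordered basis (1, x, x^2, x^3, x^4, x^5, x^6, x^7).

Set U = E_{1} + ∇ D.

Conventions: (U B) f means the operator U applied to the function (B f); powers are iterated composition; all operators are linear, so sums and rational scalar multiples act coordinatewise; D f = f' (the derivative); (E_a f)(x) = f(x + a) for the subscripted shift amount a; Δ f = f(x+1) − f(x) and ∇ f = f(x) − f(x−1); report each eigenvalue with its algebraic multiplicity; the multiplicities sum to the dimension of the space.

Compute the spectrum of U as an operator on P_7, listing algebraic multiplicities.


image of 1: 1
image of x: x + 1
image of x^2: x^2 + 2x + 3
image of x^3: x^3 + 3x^2 + 9x - 2
image of x^4: x^4 + 4x^3 + 18x^2 - 8x + 5
image of x^5: x^5 + 5x^4 + 30x^3 - 20x^2 + 25x - 4
image of x^6: x^6 + 6x^5 + 45x^4 - 40x^3 + 75x^2 - 24x + 7
image of x^7: x^7 + 7x^6 + 63x^5 - 70x^4 + 175x^3 - 84x^2 + 49x - 6
the matrix is upper triangular; its diagonal is (1, 1, 1, 1, 1, 1, 1, 1)
for a triangular matrix the eigenvalues are the diagonal entries, with algebraic multiplicity their repetition count

λ = 1 (multiplicity 8)


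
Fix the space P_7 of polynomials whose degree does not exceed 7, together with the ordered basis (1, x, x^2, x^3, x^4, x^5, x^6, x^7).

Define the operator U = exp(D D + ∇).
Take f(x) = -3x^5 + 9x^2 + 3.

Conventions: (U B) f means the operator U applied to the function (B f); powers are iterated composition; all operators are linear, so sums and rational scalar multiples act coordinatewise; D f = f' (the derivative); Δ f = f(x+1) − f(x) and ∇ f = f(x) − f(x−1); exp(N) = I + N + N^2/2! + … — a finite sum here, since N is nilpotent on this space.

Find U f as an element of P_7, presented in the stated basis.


order-1 term: -15x^4 - 30x^3 - 30x^2 + 33x + 6
order-2 term: -30x^3 - 90x^2 - 105x - 6
order-3 term: -30x^2 - 90x - 75
order-4 term: -15x - 30
order-5 term: -3
the series for exp(D D + ∇) f terminates at order 5
exp(D D + ∇) f = -3x^5 - 15x^4 - 60x^3 - 141x^2 - 177x - 105

g(x) = -3x^5 - 15x^4 - 60x^3 - 141x^2 - 177x - 105


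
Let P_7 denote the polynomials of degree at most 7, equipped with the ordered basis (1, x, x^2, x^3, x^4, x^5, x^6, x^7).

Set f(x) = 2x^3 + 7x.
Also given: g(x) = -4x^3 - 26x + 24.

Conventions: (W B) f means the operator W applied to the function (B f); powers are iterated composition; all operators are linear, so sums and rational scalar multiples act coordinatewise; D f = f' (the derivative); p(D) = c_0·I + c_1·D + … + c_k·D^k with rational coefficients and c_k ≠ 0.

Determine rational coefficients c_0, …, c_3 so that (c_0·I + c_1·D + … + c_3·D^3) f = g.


p(D) = -2·I − D^2 + 2·D^3, i.e. c_0 = -2, c_1 = 0, c_2 = -1, c_3 = 2

D^0 f = 2x^3 + 7x
D^1 f = 6x^2 + 7
D^2 f = 12x
D^3 f = 12
matching coefficients of g against c_0 f + c_1 Df + … from the top degree down determines the c_i
solution: c_0 = -2, c_1 = 0, c_2 = -1, c_3 = 2


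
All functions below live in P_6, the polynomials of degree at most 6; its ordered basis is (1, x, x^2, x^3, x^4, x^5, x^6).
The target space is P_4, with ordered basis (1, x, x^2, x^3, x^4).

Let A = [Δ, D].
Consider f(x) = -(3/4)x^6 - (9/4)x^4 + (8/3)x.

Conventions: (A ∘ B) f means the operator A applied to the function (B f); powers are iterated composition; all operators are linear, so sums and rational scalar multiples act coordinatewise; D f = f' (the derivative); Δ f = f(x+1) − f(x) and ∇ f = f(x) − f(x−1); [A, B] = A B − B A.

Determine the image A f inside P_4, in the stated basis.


D f = -(9/2)x^5 - 9x^3 + 8/3
Δ D f = -(45/2)x^4 - 45x^3 - 72x^2 - (99/2)x - 27/2
Δ f = -(9/2)x^5 - (45/4)x^4 - 24x^3 - (99/4)x^2 - (27/2)x - 1/3
D Δ f = -(45/2)x^4 - 45x^3 - 72x^2 - (99/2)x - 27/2
[Δ, D] f = 0

g(x) = 0


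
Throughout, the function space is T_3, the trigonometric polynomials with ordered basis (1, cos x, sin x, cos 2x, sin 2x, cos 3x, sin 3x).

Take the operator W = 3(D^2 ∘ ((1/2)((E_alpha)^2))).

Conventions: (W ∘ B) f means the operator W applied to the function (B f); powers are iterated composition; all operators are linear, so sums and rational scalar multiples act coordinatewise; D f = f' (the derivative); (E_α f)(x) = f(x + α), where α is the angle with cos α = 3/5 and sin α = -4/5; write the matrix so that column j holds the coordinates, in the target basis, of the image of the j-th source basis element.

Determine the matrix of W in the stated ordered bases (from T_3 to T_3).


image of 1: 0
image of cos x: (21/50)cos x - (36/25)sin x
image of sin x: (36/25)cos x + (21/50)sin x
image of cos 2x: (3162/625)cos 2x + (2016/625)sin 2x
image of sin 2x: -(2016/625)cos 2x + (3162/625)sin 2x
image of cos 3x: -(317331/31250)cos 3x + (138996/15625)sin 3x
image of sin 3x: -(138996/15625)cos 3x - (317331/31250)sin 3x
each image's coordinates form column j of the matrix

the matrix is [[0, 0, 0, 0, 0, 0, 0]; [0, 21/50, 36/25, 0, 0, 0, 0]; [0, -36/25, 21/50, 0, 0, 0, 0]; [0, 0, 0, 3162/625, -2016/625, 0, 0]; [0, 0, 0, 2016/625, 3162/625, 0, 0]; [0, 0, 0, 0, 0, -317331/31250, -138996/15625]; [0, 0, 0, 0, 0, 138996/15625, -317331/31250]] (rows listed top to bottom)


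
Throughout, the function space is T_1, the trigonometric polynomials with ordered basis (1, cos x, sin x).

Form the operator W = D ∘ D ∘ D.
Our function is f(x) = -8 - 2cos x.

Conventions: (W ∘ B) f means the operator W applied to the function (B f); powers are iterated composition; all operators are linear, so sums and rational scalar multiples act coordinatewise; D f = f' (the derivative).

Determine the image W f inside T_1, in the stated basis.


D f = 2sin x
D D f = 2cos x
D D D f = -2sin x

g(x) = -2sin x


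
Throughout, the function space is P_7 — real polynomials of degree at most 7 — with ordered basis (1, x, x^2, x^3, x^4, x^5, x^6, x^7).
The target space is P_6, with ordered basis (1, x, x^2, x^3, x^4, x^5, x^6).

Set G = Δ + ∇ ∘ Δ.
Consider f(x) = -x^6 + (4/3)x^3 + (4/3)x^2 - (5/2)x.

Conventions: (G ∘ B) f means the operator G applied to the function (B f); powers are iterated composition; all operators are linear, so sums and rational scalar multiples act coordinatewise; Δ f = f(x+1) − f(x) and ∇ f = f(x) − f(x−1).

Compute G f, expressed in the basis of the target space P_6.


g(x) = -6x^5 - 45x^4 - 20x^3 - 41x^2 + (26/3)x - 1/6

Δ f = -6x^5 - 15x^4 - 20x^3 - 11x^2 + (2/3)x - 5/6
Δ f = -6x^5 - 15x^4 - 20x^3 - 11x^2 + (2/3)x - 5/6
∇ Δ f = -30x^4 - 30x^2 + 8x + 2/3
(Δ + ∇ ∘ Δ) f = -6x^5 - 45x^4 - 20x^3 - 41x^2 + (26/3)x - 1/6


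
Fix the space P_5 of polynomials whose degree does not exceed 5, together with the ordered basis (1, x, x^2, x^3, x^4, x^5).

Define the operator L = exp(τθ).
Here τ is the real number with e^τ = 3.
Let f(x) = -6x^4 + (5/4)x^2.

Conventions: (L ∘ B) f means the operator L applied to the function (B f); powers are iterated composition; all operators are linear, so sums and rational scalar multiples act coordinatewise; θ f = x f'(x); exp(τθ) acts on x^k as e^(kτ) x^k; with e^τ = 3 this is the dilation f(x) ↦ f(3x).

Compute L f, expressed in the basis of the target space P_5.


exp(τθ) x^k = e^(kτ) x^k; with e^τ = 3 this sends x^k to 3^k x^k
x^2 ↦ 9 x^2
x^4 ↦ 81 x^4
applying this coordinatewise to f: exp(τθ) f = -486x^4 + (45/4)x^2

the image equals g(x) = -486x^4 + (45/4)x^2


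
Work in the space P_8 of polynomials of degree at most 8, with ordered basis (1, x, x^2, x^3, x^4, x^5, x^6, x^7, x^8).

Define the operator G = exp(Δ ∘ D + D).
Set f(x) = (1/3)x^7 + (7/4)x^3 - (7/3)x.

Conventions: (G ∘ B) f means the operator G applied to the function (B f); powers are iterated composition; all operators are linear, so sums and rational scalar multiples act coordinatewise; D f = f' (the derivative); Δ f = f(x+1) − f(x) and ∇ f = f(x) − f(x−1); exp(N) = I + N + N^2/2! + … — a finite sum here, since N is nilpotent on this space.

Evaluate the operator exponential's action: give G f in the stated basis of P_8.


order-1 term: (7/3)x^6 + 14x^5 + 35x^4 + (140/3)x^3 + (161/4)x^2 + (49/2)x + 21/4
order-2 term: 7x^5 + 70x^4 + 280x^3 + 560x^2 + (2261/4)x + 469/2
order-3 term: (35/3)x^4 + 140x^3 + 630x^2 + 1260x + 3787/4
order-4 term: (35/3)x^3 + 140x^2 + 560x + 2240/3
order-5 term: 7x^2 + 70x + 175
order-6 term: (7/3)x + 14
order-7 term: 1/3
the series for exp(Δ ∘ D + D) f terminates at order 7
exp(Δ ∘ D + D) f = (1/3)x^7 + (7/3)x^6 + 21x^5 + (350/3)x^4 + (5761/12)x^3 + (5509/4)x^2 + (9919/4)x + 4245/2

the image equals g(x) = (1/3)x^7 + (7/3)x^6 + 21x^5 + (350/3)x^4 + (5761/12)x^3 + (5509/4)x^2 + (9919/4)x + 4245/2


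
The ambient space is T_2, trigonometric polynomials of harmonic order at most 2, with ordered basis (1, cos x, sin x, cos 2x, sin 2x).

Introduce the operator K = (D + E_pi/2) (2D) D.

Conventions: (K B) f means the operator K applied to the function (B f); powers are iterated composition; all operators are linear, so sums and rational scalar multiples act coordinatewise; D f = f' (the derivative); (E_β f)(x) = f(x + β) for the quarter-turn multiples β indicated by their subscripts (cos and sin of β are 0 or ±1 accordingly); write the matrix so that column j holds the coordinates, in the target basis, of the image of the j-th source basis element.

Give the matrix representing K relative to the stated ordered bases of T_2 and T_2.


image of 1: 0
image of cos x: 4sin x
image of sin x: -4cos x
image of cos 2x: 8cos 2x + 16sin 2x
image of sin 2x: -16cos 2x + 8sin 2x
each image's coordinates form column j of the matrix

the matrix is [[0, 0, 0, 0, 0]; [0, 0, -4, 0, 0]; [0, 4, 0, 0, 0]; [0, 0, 0, 8, -16]; [0, 0, 0, 16, 8]] (rows listed top to bottom)


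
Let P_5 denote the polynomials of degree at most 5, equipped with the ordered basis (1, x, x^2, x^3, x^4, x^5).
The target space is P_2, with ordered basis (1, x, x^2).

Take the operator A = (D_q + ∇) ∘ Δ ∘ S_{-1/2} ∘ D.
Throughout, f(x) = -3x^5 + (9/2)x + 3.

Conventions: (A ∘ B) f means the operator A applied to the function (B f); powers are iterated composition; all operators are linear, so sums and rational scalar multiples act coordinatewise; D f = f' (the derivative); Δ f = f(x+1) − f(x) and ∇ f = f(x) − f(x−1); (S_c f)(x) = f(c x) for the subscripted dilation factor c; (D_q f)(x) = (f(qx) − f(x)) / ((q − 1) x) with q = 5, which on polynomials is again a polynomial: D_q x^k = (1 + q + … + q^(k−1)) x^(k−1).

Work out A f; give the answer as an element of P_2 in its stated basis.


D f = -15x^4 + 9/2
S_{-1/2} D f = -(15/16)x^4 + 9/2
Δ (S_{-1/2} ∘ D) f = -(15/4)x^3 - (45/8)x^2 - (15/4)x - 15/16
D_q Δ (S_{-1/2} ∘ D) f = -(465/4)x^2 - (135/4)x - 15/4
∇ Δ (S_{-1/2} ∘ D) f = -(45/4)x^2 - 15/8
(D_q + ∇) Δ (S_{-1/2} ∘ D) f = -(255/2)x^2 - (135/4)x - 45/8

g(x) = -(255/2)x^2 - (135/4)x - 45/8


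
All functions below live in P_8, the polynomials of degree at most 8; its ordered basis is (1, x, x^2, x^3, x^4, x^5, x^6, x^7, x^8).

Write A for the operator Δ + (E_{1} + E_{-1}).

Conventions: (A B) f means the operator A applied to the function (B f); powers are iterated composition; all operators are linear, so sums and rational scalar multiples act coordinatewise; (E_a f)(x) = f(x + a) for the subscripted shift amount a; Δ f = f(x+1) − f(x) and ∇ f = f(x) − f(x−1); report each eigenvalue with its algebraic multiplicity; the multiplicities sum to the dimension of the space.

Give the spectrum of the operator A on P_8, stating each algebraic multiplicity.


λ = 2 (multiplicity 9)

image of 1: 2
image of x: 2x + 1
image of x^2: 2x^2 + 2x + 3
image of x^3: 2x^3 + 3x^2 + 9x + 1
image of x^4: 2x^4 + 4x^3 + 18x^2 + 4x + 3
image of x^5: 2x^5 + 5x^4 + 30x^3 + 10x^2 + 15x + 1
image of x^6: 2x^6 + 6x^5 + 45x^4 + 20x^3 + 45x^2 + 6x + 3
image of x^7: 2x^7 + 7x^6 + 63x^5 + 35x^4 + 105x^3 + 21x^2 + 21x + 1
image of x^8: 2x^8 + 8x^7 + 84x^6 + 56x^5 + 210x^4 + 56x^3 + 84x^2 + 8x + 3
the matrix is upper triangular; its diagonal is (2, 2, 2, 2, 2, 2, 2, 2, 2)
for a triangular matrix the eigenvalues are the diagonal entries, with algebraic multiplicity their repetition count


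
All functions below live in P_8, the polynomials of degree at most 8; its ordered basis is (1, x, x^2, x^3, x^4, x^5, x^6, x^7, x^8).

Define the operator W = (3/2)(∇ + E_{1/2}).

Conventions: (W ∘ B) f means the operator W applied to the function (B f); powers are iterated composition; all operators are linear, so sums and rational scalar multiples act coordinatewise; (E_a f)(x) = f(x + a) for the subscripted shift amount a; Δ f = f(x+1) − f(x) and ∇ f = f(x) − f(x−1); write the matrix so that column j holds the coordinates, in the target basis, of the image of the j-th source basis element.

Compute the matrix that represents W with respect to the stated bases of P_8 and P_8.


image of 1: 3/2
image of x: (3/2)x + 9/4
image of x^2: (3/2)x^2 + (9/2)x - 9/8
image of x^3: (3/2)x^3 + (27/4)x^2 - (27/8)x + 27/16
image of x^4: (3/2)x^4 + 9x^3 - (27/4)x^2 + (27/4)x - 45/32
image of x^5: (3/2)x^5 + (45/4)x^4 - (45/4)x^3 + (135/8)x^2 - (225/32)x + 99/64
image of x^6: (3/2)x^6 + (27/2)x^5 - (135/8)x^4 + (135/4)x^3 - (675/32)x^2 + (297/32)x - 189/128
image of x^7: (3/2)x^7 + (63/4)x^6 - (189/8)x^5 + (945/16)x^4 - (1575/32)x^3 + (2079/64)x^2 - (1323/128)x + 387/256
image of x^8: (3/2)x^8 + 18x^7 - (63/2)x^6 + (189/2)x^5 - (1575/16)x^4 + (693/8)x^3 - (1323/32)x^2 + (387/32)x - 765/512
each image's coordinates form column j of the matrix

the matrix is [[3/2, 9/4, -9/8, 27/16, -45/32, 99/64, -189/128, 387/256, -765/512]; [0, 3/2, 9/2, -27/8, 27/4, -225/32, 297/32, -1323/128, 387/32]; [0, 0, 3/2, 27/4, -27/4, 135/8, -675/32, 2079/64, -1323/32]; [0, 0, 0, 3/2, 9, -45/4, 135/4, -1575/32, 693/8]; [0, 0, 0, 0, 3/2, 45/4, -135/8, 945/16, -1575/16]; [0, 0, 0, 0, 0, 3/2, 27/2, -189/8, 189/2]; [0, 0, 0, 0, 0, 0, 3/2, 63/4, -63/2]; [0, 0, 0, 0, 0, 0, 0, 3/2, 18]; [0, 0, 0, 0, 0, 0, 0, 0, 3/2]] (rows listed top to bottom)


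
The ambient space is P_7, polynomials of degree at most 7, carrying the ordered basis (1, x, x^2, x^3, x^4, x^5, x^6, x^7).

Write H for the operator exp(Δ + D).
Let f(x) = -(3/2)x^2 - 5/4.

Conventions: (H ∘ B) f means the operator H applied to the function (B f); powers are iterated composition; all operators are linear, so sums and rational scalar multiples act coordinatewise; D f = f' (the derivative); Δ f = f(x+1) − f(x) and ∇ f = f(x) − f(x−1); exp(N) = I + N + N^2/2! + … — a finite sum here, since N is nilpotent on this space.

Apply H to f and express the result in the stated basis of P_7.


order-1 term: -6x - 3/2
order-2 term: -6
the series for exp(Δ + D) f terminates at order 2
exp(Δ + D) f = -(3/2)x^2 - 6x - 35/4

the result is g(x) = -(3/2)x^2 - 6x - 35/4


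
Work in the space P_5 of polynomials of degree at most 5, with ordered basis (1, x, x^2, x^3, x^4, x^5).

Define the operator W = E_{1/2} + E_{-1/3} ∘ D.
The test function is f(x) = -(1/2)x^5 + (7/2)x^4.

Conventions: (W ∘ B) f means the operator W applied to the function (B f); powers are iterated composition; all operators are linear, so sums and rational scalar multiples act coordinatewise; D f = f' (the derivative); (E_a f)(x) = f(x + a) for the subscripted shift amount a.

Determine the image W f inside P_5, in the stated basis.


the image equals g(x) = -(1/2)x^5 - (1/4)x^4 + (277/12)x^3 - (265/24)x^2 + (5729/864)x - 1795/5184

E_{1/2} f = -(1/2)x^5 + (9/4)x^4 + (23/4)x^3 + (37/8)x^2 + (51/32)x + 13/64
D f = -(5/2)x^4 + 14x^3
E_{-1/3} D f = -(5/2)x^4 + (52/3)x^3 - (47/3)x^2 + (136/27)x - 89/162
(E_{1/2} + E_{-1/3} ∘ D) f = -(1/2)x^5 - (1/4)x^4 + (277/12)x^3 - (265/24)x^2 + (5729/864)x - 1795/5184


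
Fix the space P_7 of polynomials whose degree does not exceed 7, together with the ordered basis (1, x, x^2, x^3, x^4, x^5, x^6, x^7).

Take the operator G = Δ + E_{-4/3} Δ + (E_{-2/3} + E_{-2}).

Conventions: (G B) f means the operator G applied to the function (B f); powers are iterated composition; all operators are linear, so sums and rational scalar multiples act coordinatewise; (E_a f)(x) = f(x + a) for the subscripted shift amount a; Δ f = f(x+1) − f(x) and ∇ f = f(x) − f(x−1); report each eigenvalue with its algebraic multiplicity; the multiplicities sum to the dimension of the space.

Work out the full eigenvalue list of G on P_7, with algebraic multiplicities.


λ = 2 (multiplicity 8)

image of 1: 2
image of x: 2x - 2/3
image of x^2: 2x^2 - (4/3)x + 34/9
image of x^3: 2x^3 - 2x^2 + (34/3)x - 134/27
image of x^4: 2x^4 - (8/3)x^3 + (68/3)x^2 - (536/27)x + 1138/81
image of x^5: 2x^5 - (10/3)x^4 + (340/9)x^3 - (1340/27)x^2 + (5690/81)x - 6542/243
image of x^6: 2x^6 - 4x^5 + (170/3)x^4 - (2680/27)x^3 + (5690/27)x^2 - (13084/81)x + 43354/729
image of x^7: 2x^7 - (14/3)x^6 + (238/3)x^5 - (4690/27)x^4 + (39830/81)x^3 - (45794/81)x^2 + (303478/729)x - 261494/2187
the matrix is upper triangular; its diagonal is (2, 2, 2, 2, 2, 2, 2, 2)
for a triangular matrix the eigenvalues are the diagonal entries, with algebraic multiplicity their repetition count


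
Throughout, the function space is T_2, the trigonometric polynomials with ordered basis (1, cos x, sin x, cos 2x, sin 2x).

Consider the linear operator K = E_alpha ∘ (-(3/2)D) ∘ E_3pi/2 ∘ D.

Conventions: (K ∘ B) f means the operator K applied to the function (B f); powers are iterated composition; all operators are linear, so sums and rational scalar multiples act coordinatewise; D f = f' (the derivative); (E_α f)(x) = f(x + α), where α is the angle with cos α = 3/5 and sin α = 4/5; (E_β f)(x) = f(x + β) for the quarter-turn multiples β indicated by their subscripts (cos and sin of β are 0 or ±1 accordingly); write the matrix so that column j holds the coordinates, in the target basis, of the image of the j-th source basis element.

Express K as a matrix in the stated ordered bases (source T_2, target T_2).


image of 1: 0
image of cos x: (6/5)cos x + (9/10)sin x
image of sin x: -(9/10)cos x + (6/5)sin x
image of cos 2x: (42/25)cos 2x + (144/25)sin 2x
image of sin 2x: -(144/25)cos 2x + (42/25)sin 2x
each image's coordinates form column j of the matrix

the matrix is [[0, 0, 0, 0, 0]; [0, 6/5, -9/10, 0, 0]; [0, 9/10, 6/5, 0, 0]; [0, 0, 0, 42/25, -144/25]; [0, 0, 0, 144/25, 42/25]] (rows listed top to bottom)
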